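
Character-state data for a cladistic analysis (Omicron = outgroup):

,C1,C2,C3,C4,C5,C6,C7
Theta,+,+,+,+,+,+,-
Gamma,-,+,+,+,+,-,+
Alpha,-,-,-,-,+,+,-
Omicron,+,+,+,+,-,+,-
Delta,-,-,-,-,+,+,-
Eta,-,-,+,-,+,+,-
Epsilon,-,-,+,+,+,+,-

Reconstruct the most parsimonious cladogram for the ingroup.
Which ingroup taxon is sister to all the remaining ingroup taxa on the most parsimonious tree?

Theta

Character polarity is set by the outgroup: the derived state is whichever differs from the outgroup's state, so for C1, C2, C3, C4, C6 the derived state is '-', and for the remaining characters it is '+'.
Only Alpha, Delta, Epsilon, Eta, and Gamma show the derived state '-' for C1, supporting them as a clade.
Only Alpha, Delta, Epsilon, and Eta show the derived state '-' for C2, supporting them as a clade.
C3: derived state '-' in Alpha and Delta only — synapomorphy for {Alpha, Delta}.
C4: derived state '-' in Alpha, Delta, and Eta only — synapomorphy for {Alpha, Delta, Eta}.
C5 (derived state '+') is shared by all ingroup taxa — unites the whole ingroup.
C6: derived state '-' in Gamma only — an autapomorphy, so it tells us nothing about relationships among taxa.
C7: derived state '+' in Gamma only — an autapomorphy, so it tells us nothing about relationships among taxa.
Most parsimonious ingroup topology: (Theta,(Gamma,(((Alpha,Delta),Eta),Epsilon))).
Theta is sister to the clade containing all other ingroup taxa, so it is the earliest-diverging (most basal) ingroup lineage.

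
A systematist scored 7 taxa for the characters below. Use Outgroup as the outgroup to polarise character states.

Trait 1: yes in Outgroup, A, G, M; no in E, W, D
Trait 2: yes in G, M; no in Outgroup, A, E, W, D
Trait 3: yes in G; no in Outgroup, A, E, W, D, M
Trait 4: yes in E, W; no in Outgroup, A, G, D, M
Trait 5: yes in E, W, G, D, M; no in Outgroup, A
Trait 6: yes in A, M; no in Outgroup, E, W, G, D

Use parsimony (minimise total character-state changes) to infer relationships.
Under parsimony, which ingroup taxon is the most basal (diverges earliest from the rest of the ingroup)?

A

Character polarity is set by the outgroup: the derived state is whichever differs from the outgroup's state, so for Trait 1 the derived state is 'no', and for the remaining characters it is 'yes'.
Trait 1: derived state 'no' in D, E, and W only — synapomorphy for {D, E, W}.
Trait 2 (derived state 'yes') is shared by G and M — a synapomorphy uniting that clade.
Trait 3: derived state 'yes' in G only — an autapomorphy, so it tells us nothing about relationships among taxa.
Trait 4 (derived state 'yes') is shared by E and W — a synapomorphy uniting that clade.
Trait 5: derived state 'yes' in D, E, G, M, and W only — synapomorphy for {D, E, G, M, W}.
Trait 6 groups A and M, which is incompatible with the clades supported by the remaining characters; treating it as convergent (homoplasy) costs fewer steps than any alternative tree.
Most parsimonious ingroup topology: (A,(((E,W),D),(G,M))).
A is sister to the clade containing all other ingroup taxa, so it is the earliest-diverging (most basal) ingroup lineage.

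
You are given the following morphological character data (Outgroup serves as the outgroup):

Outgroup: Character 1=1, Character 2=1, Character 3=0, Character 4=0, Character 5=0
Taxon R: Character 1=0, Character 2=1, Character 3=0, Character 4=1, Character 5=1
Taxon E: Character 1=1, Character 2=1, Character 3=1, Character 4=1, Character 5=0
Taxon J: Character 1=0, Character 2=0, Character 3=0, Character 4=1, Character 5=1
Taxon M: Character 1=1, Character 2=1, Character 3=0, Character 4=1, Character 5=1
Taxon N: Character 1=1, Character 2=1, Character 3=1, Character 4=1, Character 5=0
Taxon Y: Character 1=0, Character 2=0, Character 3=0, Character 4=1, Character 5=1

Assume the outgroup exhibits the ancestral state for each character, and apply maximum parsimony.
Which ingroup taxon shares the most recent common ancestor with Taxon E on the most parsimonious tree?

Taxon N

Character polarity is set by the outgroup: the derived state is whichever differs from the outgroup's state, so for Character 1, Character 2 the derived state is '0', and for the remaining characters it is '1'.
Only Taxon J, Taxon R, and Taxon Y show the derived state '0' for Character 1, supporting them as a clade.
Only Taxon J and Taxon Y show the derived state '0' for Character 2, supporting them as a clade.
Only Taxon E and Taxon N show the derived state '1' for Character 3, supporting them as a clade.
Character 4 (derived state '1') is shared by all ingroup taxa — unites the whole ingroup.
Character 5 (derived state '1') is shared by Taxon J, Taxon M, Taxon R, and Taxon Y — a synapomorphy uniting that clade.
Most parsimonious ingroup topology: (((Taxon R,(Taxon J,Taxon Y)),Taxon M),(Taxon E,Taxon N)).
Taxon E and Taxon N form a cherry on this tree, so they are sister taxa.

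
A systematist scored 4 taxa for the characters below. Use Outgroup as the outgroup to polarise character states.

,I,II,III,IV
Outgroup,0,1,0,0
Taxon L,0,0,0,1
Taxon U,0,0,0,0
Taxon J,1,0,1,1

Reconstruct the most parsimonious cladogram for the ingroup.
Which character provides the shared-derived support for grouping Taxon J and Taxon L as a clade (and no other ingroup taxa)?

IV

Character polarity is set by the outgroup: the derived state is whichever differs from the outgroup's state, so for II the derived state is '0', and for the remaining characters it is '1'.
I: derived state '1' in Taxon J only — an autapomorphy, so it tells us nothing about relationships among taxa.
All ingroup taxa share the derived state '0' for II; it defines the ingroup but does not resolve relationships within it.
III (derived state '1') is unique to Taxon J (autapomorphy; uninformative for grouping).
IV: derived state '1' in Taxon J and Taxon L only — synapomorphy for {Taxon J, Taxon L}.
Most parsimonious ingroup topology: ((Taxon L,Taxon J),Taxon U).
The clade {Taxon J, Taxon L} is supported by IV: its derived state '1' occurs in exactly those taxa and in no other taxon (including the outgroup).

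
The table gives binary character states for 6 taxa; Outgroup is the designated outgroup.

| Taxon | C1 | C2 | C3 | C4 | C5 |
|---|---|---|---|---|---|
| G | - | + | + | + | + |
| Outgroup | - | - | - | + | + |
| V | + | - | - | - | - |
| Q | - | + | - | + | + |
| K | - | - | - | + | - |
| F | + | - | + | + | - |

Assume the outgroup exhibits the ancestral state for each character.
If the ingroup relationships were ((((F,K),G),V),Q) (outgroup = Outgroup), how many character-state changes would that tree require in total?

9

Map each character onto ((((F,K),G),V),Q) (rooted by Outgroup) and count the minimum state changes it requires (Fitch parsimony):
C1: 2; C2: 2; C3: 2; C4: 1; C5: 2.
Total tree length = 9.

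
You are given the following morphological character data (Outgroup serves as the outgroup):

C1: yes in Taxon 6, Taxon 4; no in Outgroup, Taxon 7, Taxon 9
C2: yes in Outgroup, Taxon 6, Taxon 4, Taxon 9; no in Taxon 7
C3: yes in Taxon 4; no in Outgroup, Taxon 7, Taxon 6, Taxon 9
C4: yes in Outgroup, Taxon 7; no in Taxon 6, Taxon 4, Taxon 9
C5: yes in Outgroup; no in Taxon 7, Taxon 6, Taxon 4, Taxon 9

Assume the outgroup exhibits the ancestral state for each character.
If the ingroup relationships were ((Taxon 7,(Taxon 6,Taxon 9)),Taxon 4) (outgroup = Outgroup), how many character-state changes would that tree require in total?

Map each character onto ((Taxon 7,(Taxon 6,Taxon 9)),Taxon 4) (rooted by Outgroup) and count the minimum state changes it requires (Fitch parsimony):
C1: 2; C2: 1; C3: 1; C4: 2; C5: 1.
Total tree length = 7.

7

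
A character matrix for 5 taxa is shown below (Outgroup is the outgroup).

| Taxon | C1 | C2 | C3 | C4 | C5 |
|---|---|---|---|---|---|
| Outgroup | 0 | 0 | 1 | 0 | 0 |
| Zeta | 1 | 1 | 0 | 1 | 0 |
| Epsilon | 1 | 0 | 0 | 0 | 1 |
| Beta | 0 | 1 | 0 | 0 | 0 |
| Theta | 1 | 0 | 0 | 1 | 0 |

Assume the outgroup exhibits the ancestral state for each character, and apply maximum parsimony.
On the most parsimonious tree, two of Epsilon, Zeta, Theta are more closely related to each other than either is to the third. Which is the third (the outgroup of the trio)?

Epsilon

Character polarity is set by the outgroup: the derived state is whichever differs from the outgroup's state, so for C3 the derived state is '0', and for the remaining characters it is '1'.
C1 (derived state '1') is shared by Epsilon, Theta, and Zeta — a synapomorphy uniting that clade.
C2 groups Beta and Zeta, which is incompatible with the clades supported by the remaining characters; treating it as convergent (homoplasy) costs fewer steps than any alternative tree.
All ingroup taxa share the derived state '0' for C3; it defines the ingroup but does not resolve relationships within it.
C4 (derived state '1') is shared by Theta and Zeta — a synapomorphy uniting that clade.
C5: derived state '1' in Epsilon only — an autapomorphy, so it tells us nothing about relationships among taxa.
Most parsimonious ingroup topology: (((Zeta,Theta),Epsilon),Beta).
Theta and Zeta share a more recent common ancestor with each other than either does with Epsilon, so Epsilon is the least closely related of the three.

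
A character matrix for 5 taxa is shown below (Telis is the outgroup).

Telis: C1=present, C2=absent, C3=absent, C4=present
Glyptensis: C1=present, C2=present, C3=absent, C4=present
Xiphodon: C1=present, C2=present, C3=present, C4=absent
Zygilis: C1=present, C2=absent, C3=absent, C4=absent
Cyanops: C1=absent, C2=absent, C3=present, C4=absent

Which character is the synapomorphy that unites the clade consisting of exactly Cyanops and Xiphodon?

C3

Character polarity is set by the outgroup: the derived state is whichever differs from the outgroup's state, so for C1, C4 the derived state is 'absent', and for the remaining characters it is 'present'.
C1 (derived state 'absent') is unique to Cyanops (autapomorphy; uninformative for grouping).
C2 (state 'present') occurs in Glyptensis and Xiphodon but conflicts with the nesting implied by the other characters — most parsimoniously interpreted as homoplasy.
C3: derived state 'present' in Cyanops and Xiphodon only — synapomorphy for {Cyanops, Xiphodon}.
Only Cyanops, Xiphodon, and Zygilis show the derived state 'absent' for C4, supporting them as a clade.
Most parsimonious ingroup topology: (Glyptensis,((Xiphodon,Cyanops),Zygilis)).
The clade {Cyanops, Xiphodon} is supported by C3: its derived state 'present' occurs in exactly those taxa and in no other taxon (including the outgroup).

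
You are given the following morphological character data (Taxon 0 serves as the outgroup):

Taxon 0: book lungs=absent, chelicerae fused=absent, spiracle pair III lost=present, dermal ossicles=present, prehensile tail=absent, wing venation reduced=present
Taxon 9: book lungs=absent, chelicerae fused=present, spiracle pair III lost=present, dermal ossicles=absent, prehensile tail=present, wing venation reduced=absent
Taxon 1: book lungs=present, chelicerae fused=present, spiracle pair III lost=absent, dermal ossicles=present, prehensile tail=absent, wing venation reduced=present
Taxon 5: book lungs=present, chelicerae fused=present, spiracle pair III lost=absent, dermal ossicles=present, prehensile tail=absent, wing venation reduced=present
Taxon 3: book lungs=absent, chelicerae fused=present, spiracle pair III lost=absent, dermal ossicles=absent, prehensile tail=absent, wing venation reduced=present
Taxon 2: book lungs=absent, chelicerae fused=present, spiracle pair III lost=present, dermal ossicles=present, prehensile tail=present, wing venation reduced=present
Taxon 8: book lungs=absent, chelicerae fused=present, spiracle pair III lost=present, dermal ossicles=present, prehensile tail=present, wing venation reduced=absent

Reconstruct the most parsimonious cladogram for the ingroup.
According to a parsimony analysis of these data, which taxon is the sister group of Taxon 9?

Taxon 8

Character polarity is set by the outgroup: the derived state is whichever differs from the outgroup's state, so for spiracle pair III lost, dermal ossicles, wing venation reduced the derived state is 'absent', and for the remaining characters it is 'present'.
Only Taxon 1 and Taxon 5 show the derived state 'present' for book lungs, supporting them as a clade.
All ingroup taxa share the derived state 'present' for chelicerae fused; it defines the ingroup but does not resolve relationships within it.
spiracle pair III lost (derived state 'absent') is shared by Taxon 1, Taxon 3, and Taxon 5 — a synapomorphy uniting that clade.
dermal ossicles groups Taxon 3 and Taxon 9, which is incompatible with the clades supported by the remaining characters; treating it as convergent (homoplasy) costs fewer steps than any alternative tree.
prehensile tail: derived state 'present' in Taxon 2, Taxon 8, and Taxon 9 only — synapomorphy for {Taxon 2, Taxon 8, Taxon 9}.
wing venation reduced: derived state 'absent' in Taxon 8 and Taxon 9 only — synapomorphy for {Taxon 8, Taxon 9}.
Most parsimonious ingroup topology: (((Taxon 9,Taxon 8),Taxon 2),((Taxon 1,Taxon 5),Taxon 3)).
Taxon 9 and Taxon 8 form a cherry on this tree, so they are sister taxa.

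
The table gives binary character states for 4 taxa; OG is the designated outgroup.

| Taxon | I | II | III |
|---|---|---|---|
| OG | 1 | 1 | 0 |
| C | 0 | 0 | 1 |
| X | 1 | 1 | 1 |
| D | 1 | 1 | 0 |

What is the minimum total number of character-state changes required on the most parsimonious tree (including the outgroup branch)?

3

Character polarity is set by the outgroup: the derived state is whichever differs from the outgroup's state, so for I, II the derived state is '0', and for the remaining characters it is '1'.
I (derived state '0') is unique to C (autapomorphy; uninformative for grouping).
II (derived state '0') is unique to C (autapomorphy; uninformative for grouping).
Only C and X show the derived state '1' for III, supporting them as a clade.
Most parsimonious ingroup topology: ((C,X),D).
Changes per character on this tree: I: 1; II: 1; III: 1.
Total = 3.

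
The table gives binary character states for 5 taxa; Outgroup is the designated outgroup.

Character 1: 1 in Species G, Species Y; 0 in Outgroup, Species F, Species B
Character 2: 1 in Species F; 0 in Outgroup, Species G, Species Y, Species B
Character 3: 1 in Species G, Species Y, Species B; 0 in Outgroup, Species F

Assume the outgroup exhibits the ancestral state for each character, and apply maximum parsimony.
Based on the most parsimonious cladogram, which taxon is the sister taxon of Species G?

The outgroup has state '0' for every character, so '1' is the derived state throughout.
Only Species G and Species Y show the derived state '1' for Character 1, supporting them as a clade.
Character 2: derived state '1' in Species F only — an autapomorphy, so it tells us nothing about relationships among taxa.
Only Species B, Species G, and Species Y show the derived state '1' for Character 3, supporting them as a clade.
Most parsimonious ingroup topology: (((Species G,Species Y),Species B),Species F).
Species G and Species Y form a cherry on this tree, so they are sister taxa.

Species Y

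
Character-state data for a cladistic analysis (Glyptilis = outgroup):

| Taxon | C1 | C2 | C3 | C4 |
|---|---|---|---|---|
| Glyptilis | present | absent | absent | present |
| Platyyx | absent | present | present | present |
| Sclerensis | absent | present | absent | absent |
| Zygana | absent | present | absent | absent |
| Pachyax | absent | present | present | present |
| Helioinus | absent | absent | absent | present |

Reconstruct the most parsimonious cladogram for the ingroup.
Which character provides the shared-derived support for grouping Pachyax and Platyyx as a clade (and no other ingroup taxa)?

Character polarity is set by the outgroup: the derived state is whichever differs from the outgroup's state, so for C1, C4 the derived state is 'absent', and for the remaining characters it is 'present'.
C1 (derived state 'absent') is shared by all ingroup taxa — unites the whole ingroup.
C2: derived state 'present' in Pachyax, Platyyx, Sclerensis, and Zygana only — synapomorphy for {Pachyax, Platyyx, Sclerensis, Zygana}.
C3: derived state 'present' in Pachyax and Platyyx only — synapomorphy for {Pachyax, Platyyx}.
C4 (derived state 'absent') is shared by Sclerensis and Zygana — a synapomorphy uniting that clade.
Most parsimonious ingroup topology: (((Platyyx,Pachyax),(Sclerensis,Zygana)),Helioinus).
The clade {Pachyax, Platyyx} is supported by C3: its derived state 'present' occurs in exactly those taxa and in no other taxon (including the outgroup).

C3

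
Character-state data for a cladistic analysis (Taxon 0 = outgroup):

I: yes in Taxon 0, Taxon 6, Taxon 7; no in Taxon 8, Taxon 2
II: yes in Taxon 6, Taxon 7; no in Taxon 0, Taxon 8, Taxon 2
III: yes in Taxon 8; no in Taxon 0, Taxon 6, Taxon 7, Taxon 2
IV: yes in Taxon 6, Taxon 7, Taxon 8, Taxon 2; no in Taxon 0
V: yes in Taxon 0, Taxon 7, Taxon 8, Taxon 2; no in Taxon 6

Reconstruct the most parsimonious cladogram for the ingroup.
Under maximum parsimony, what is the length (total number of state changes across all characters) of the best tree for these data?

5

Character polarity is set by the outgroup: the derived state is whichever differs from the outgroup's state, so for I, V the derived state is 'no', and for the remaining characters it is 'yes'.
Only Taxon 2 and Taxon 8 show the derived state 'no' for I, supporting them as a clade.
Only Taxon 6 and Taxon 7 show the derived state 'yes' for II, supporting them as a clade.
III: derived state 'yes' in Taxon 8 only — an autapomorphy, so it tells us nothing about relationships among taxa.
All ingroup taxa share the derived state 'yes' for IV; it defines the ingroup but does not resolve relationships within it.
V (derived state 'no') is unique to Taxon 6 (autapomorphy; uninformative for grouping).
Most parsimonious ingroup topology: ((Taxon 6,Taxon 7),(Taxon 8,Taxon 2)).
Changes per character on this tree: I: 1; II: 1; III: 1; IV: 1; V: 1.
Total = 5.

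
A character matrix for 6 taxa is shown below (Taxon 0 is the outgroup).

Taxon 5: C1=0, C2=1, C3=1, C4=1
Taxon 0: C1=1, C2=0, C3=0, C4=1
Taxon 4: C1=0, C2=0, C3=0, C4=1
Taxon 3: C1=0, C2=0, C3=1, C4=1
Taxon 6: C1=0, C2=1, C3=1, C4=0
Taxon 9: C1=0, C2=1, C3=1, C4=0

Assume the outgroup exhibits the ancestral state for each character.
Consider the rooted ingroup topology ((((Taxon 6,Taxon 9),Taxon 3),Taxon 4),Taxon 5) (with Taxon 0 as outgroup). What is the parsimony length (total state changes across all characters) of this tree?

6

Map each character onto ((((Taxon 6,Taxon 9),Taxon 3),Taxon 4),Taxon 5) (rooted by Taxon 0) and count the minimum state changes it requires (Fitch parsimony):
C1: 1; C2: 2; C3: 2; C4: 1.
Total tree length = 6.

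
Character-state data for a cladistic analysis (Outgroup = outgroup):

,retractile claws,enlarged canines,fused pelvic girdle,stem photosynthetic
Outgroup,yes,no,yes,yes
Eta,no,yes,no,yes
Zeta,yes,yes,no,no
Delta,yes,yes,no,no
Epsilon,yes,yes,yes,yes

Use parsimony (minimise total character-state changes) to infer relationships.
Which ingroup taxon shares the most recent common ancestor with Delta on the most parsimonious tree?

Zeta

Character polarity is set by the outgroup: the derived state is whichever differs from the outgroup's state, so for retractile claws, fused pelvic girdle, stem photosynthetic the derived state is 'no', and for the remaining characters it is 'yes'.
retractile claws: derived state 'no' in Eta only — an autapomorphy, so it tells us nothing about relationships among taxa.
enlarged canines (derived state 'yes') is shared by all ingroup taxa — unites the whole ingroup.
Only Delta, Eta, and Zeta show the derived state 'no' for fused pelvic girdle, supporting them as a clade.
stem photosynthetic: derived state 'no' in Delta and Zeta only — synapomorphy for {Delta, Zeta}.
Most parsimonious ingroup topology: ((Eta,(Zeta,Delta)),Epsilon).
Delta and Zeta form a cherry on this tree, so they are sister taxa.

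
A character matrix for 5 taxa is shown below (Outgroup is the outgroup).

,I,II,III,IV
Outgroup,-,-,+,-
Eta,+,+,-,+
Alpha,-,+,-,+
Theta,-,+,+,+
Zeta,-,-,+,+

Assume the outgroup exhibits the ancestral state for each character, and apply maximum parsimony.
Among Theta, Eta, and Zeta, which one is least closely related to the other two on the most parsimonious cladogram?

Zeta

Character polarity is set by the outgroup: the derived state is whichever differs from the outgroup's state, so for III the derived state is '-', and for the remaining characters it is '+'.
I (derived state '+') is unique to Eta (autapomorphy; uninformative for grouping).
II: derived state '+' in Alpha, Eta, and Theta only — synapomorphy for {Alpha, Eta, Theta}.
III: derived state '-' in Alpha and Eta only — synapomorphy for {Alpha, Eta}.
All ingroup taxa share the derived state '+' for IV; it defines the ingroup but does not resolve relationships within it.
Most parsimonious ingroup topology: (((Eta,Alpha),Theta),Zeta).
Theta and Eta share a more recent common ancestor with each other than either does with Zeta, so Zeta is the least closely related of the three.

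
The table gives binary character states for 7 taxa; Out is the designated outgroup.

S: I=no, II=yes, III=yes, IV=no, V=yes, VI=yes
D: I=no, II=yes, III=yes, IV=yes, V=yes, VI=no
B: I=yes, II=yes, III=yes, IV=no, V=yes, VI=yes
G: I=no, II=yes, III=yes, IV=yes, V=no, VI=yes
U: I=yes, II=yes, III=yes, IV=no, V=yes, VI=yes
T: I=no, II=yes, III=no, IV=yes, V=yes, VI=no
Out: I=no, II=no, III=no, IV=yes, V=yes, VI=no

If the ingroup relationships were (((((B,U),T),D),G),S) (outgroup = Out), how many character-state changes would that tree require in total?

10

Map each character onto (((((B,U),T),D),G),S) (rooted by Out) and count the minimum state changes it requires (Fitch parsimony):
I: 1; II: 1; III: 2; IV: 2; V: 1; VI: 3.
Total tree length = 10.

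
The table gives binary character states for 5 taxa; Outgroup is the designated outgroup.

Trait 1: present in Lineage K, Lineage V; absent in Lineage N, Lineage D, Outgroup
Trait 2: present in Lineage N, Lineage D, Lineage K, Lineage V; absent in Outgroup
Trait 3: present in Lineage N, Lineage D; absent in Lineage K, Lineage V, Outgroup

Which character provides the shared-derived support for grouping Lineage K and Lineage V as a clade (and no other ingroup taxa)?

The outgroup has state 'absent' for every character, so 'present' is the derived state throughout.
Trait 1: derived state 'present' in Lineage K and Lineage V only — synapomorphy for {Lineage K, Lineage V}.
All ingroup taxa share the derived state 'present' for Trait 2; it defines the ingroup but does not resolve relationships within it.
Only Lineage D and Lineage N show the derived state 'present' for Trait 3, supporting them as a clade.
Most parsimonious ingroup topology: ((Lineage V,Lineage K),(Lineage N,Lineage D)).
The clade {Lineage K, Lineage V} is supported by Trait 1: its derived state 'present' occurs in exactly those taxa and in no other taxon (including the outgroup).

Trait 1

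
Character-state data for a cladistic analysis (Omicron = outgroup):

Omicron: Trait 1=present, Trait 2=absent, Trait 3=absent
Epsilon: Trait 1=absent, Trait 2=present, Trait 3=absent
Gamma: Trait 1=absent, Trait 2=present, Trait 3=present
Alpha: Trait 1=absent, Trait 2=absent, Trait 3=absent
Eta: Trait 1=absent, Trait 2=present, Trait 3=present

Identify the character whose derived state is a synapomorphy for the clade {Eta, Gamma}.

Character polarity is set by the outgroup: the derived state is whichever differs from the outgroup's state, so for Trait 1 the derived state is 'absent', and for the remaining characters it is 'present'.
Trait 1 (derived state 'absent') is shared by all ingroup taxa — unites the whole ingroup.
Only Epsilon, Eta, and Gamma show the derived state 'present' for Trait 2, supporting them as a clade.
Trait 3: derived state 'present' in Eta and Gamma only — synapomorphy for {Eta, Gamma}.
Most parsimonious ingroup topology: ((Epsilon,(Gamma,Eta)),Alpha).
The clade {Eta, Gamma} is supported by Trait 3: its derived state 'present' occurs in exactly those taxa and in no other taxon (including the outgroup).

Trait 3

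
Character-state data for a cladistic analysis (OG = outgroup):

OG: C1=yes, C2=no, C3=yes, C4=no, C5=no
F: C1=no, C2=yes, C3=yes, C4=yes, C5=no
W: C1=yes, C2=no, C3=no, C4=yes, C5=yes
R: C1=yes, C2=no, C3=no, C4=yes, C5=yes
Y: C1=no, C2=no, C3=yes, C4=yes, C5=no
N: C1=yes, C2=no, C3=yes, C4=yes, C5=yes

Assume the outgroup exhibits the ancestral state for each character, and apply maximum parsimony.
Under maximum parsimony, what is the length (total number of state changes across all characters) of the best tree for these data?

5

Character polarity is set by the outgroup: the derived state is whichever differs from the outgroup's state, so for C1, C3 the derived state is 'no', and for the remaining characters it is 'yes'.
C1 (derived state 'no') is shared by F and Y — a synapomorphy uniting that clade.
C2 (derived state 'yes') is unique to F (autapomorphy; uninformative for grouping).
C3 (derived state 'no') is shared by R and W — a synapomorphy uniting that clade.
All ingroup taxa share the derived state 'yes' for C4; it defines the ingroup but does not resolve relationships within it.
Only N, R, and W show the derived state 'yes' for C5, supporting them as a clade.
Most parsimonious ingroup topology: ((F,Y),((W,R),N)).
Changes per character on this tree: C1: 1; C2: 1; C3: 1; C4: 1; C5: 1.
Total = 5.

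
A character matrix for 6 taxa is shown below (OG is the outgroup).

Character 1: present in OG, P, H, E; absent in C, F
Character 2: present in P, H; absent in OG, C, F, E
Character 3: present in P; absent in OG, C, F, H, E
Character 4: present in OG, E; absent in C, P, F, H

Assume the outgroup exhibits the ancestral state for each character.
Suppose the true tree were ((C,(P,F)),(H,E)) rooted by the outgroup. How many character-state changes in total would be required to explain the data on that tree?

Map each character onto ((C,(P,F)),(H,E)) (rooted by OG) and count the minimum state changes it requires (Fitch parsimony):
Character 1: 2; Character 2: 2; Character 3: 1; Character 4: 2.
Total tree length = 7.

7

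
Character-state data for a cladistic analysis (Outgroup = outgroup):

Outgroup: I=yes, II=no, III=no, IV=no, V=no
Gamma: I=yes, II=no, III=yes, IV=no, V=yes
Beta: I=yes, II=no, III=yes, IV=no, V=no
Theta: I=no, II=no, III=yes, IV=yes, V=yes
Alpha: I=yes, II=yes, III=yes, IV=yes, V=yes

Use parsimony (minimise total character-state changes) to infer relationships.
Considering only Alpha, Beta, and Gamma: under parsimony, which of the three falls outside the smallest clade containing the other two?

Character polarity is set by the outgroup: the derived state is whichever differs from the outgroup's state, so for I the derived state is 'no', and for the remaining characters it is 'yes'.
I (derived state 'no') is unique to Theta (autapomorphy; uninformative for grouping).
II (derived state 'yes') is unique to Alpha (autapomorphy; uninformative for grouping).
All ingroup taxa share the derived state 'yes' for III; it defines the ingroup but does not resolve relationships within it.
Only Alpha and Theta show the derived state 'yes' for IV, supporting them as a clade.
V (derived state 'yes') is shared by Alpha, Gamma, and Theta — a synapomorphy uniting that clade.
Most parsimonious ingroup topology: ((Gamma,(Theta,Alpha)),Beta).
Gamma and Alpha share a more recent common ancestor with each other than either does with Beta, so Beta is the least closely related of the three.

Beta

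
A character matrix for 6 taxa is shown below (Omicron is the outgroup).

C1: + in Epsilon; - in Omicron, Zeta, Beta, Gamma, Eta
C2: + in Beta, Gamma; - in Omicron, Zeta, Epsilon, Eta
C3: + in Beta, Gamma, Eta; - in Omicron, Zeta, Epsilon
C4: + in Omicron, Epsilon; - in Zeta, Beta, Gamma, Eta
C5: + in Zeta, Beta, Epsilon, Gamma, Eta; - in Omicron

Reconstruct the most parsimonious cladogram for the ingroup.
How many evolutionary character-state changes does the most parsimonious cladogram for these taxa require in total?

Character polarity is set by the outgroup: the derived state is whichever differs from the outgroup's state, so for C4 the derived state is '-', and for the remaining characters it is '+'.
C1 (derived state '+') is unique to Epsilon (autapomorphy; uninformative for grouping).
C2: derived state '+' in Beta and Gamma only — synapomorphy for {Beta, Gamma}.
C3 (derived state '+') is shared by Beta, Eta, and Gamma — a synapomorphy uniting that clade.
C4 (derived state '-') is shared by Beta, Eta, Gamma, and Zeta — a synapomorphy uniting that clade.
C5 (derived state '+') is shared by all ingroup taxa — unites the whole ingroup.
Most parsimonious ingroup topology: ((Zeta,((Beta,Gamma),Eta)),Epsilon).
Changes per character on this tree: C1: 1; C2: 1; C3: 1; C4: 1; C5: 1.
Total = 5.

5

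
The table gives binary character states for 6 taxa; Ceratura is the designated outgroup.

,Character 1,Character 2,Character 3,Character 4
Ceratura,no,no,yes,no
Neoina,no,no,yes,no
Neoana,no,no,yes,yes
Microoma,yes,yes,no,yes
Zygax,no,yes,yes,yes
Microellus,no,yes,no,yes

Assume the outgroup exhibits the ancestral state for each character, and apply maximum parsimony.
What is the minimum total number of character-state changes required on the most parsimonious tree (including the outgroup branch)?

4

Character polarity is set by the outgroup: the derived state is whichever differs from the outgroup's state, so for Character 3 the derived state is 'no', and for the remaining characters it is 'yes'.
Character 1: derived state 'yes' in Microoma only — an autapomorphy, so it tells us nothing about relationships among taxa.
Character 2: derived state 'yes' in Microellus, Microoma, and Zygax only — synapomorphy for {Microellus, Microoma, Zygax}.
Only Microellus and Microoma show the derived state 'no' for Character 3, supporting them as a clade.
Character 4 (derived state 'yes') is shared by Microellus, Microoma, Neoana, and Zygax — a synapomorphy uniting that clade.
Most parsimonious ingroup topology: (Neoina,(Neoana,((Microoma,Microellus),Zygax))).
Changes per character on this tree: Character 1: 1; Character 2: 1; Character 3: 1; Character 4: 1.
Total = 4.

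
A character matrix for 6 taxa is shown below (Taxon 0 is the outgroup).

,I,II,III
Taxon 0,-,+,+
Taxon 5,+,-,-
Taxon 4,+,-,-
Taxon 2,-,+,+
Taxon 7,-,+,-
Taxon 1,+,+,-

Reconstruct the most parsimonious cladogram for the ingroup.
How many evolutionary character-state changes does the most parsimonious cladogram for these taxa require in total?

Character polarity is set by the outgroup: the derived state is whichever differs from the outgroup's state, so for II, III the derived state is '-', and for the remaining characters it is '+'.
I: derived state '+' in Taxon 1, Taxon 4, and Taxon 5 only — synapomorphy for {Taxon 1, Taxon 4, Taxon 5}.
Only Taxon 4 and Taxon 5 show the derived state '-' for II, supporting them as a clade.
III: derived state '-' in Taxon 1, Taxon 4, Taxon 5, and Taxon 7 only — synapomorphy for {Taxon 1, Taxon 4, Taxon 5, Taxon 7}.
Most parsimonious ingroup topology: ((((Taxon 5,Taxon 4),Taxon 1),Taxon 7),Taxon 2).
Changes per character on this tree: I: 1; II: 1; III: 1.
Total = 3.

3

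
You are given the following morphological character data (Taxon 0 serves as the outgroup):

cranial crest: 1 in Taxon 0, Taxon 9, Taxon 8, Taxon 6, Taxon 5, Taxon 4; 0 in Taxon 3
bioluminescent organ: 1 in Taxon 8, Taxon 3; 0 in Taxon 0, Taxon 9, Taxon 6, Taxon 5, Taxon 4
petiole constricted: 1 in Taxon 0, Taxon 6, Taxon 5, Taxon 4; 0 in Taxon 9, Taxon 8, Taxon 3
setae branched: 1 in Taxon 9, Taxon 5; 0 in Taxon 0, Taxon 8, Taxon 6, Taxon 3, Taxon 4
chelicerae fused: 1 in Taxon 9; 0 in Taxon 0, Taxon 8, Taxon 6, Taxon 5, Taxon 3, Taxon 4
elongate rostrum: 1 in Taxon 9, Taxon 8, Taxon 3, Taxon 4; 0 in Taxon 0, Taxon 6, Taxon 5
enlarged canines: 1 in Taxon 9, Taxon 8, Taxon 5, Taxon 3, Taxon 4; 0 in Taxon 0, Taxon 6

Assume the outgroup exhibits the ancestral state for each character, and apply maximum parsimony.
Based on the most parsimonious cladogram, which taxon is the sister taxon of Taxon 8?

Taxon 3

Character polarity is set by the outgroup: the derived state is whichever differs from the outgroup's state, so for cranial crest, petiole constricted the derived state is '0', and for the remaining characters it is '1'.
cranial crest: derived state '0' in Taxon 3 only — an autapomorphy, so it tells us nothing about relationships among taxa.
bioluminescent organ: derived state '1' in Taxon 3 and Taxon 8 only — synapomorphy for {Taxon 3, Taxon 8}.
petiole constricted (derived state '0') is shared by Taxon 3, Taxon 8, and Taxon 9 — a synapomorphy uniting that clade.
setae branched (state '1') occurs in Taxon 5 and Taxon 9 but conflicts with the nesting implied by the other characters — most parsimoniously interpreted as homoplasy.
chelicerae fused: derived state '1' in Taxon 9 only — an autapomorphy, so it tells us nothing about relationships among taxa.
elongate rostrum: derived state '1' in Taxon 3, Taxon 4, Taxon 8, and Taxon 9 only — synapomorphy for {Taxon 3, Taxon 4, Taxon 8, Taxon 9}.
Only Taxon 3, Taxon 4, Taxon 5, Taxon 8, and Taxon 9 show the derived state '1' for enlarged canines, supporting them as a clade.
Most parsimonious ingroup topology: ((((Taxon 9,(Taxon 8,Taxon 3)),Taxon 4),Taxon 5),Taxon 6).
Taxon 8 and Taxon 3 form a cherry on this tree, so they are sister taxa.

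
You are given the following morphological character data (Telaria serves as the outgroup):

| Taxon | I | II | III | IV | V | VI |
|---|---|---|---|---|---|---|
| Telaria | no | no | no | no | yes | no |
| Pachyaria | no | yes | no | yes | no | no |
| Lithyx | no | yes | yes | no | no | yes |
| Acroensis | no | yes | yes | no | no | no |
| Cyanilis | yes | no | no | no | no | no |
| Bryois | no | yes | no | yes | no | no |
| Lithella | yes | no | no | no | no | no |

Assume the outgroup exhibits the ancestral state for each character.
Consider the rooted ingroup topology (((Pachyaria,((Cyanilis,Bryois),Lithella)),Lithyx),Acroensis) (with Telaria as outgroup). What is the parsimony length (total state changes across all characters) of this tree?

Map each character onto (((Pachyaria,((Cyanilis,Bryois),Lithella)),Lithyx),Acroensis) (rooted by Telaria) and count the minimum state changes it requires (Fitch parsimony):
I: 2; II: 3; III: 2; IV: 2; V: 1; VI: 1.
Total tree length = 11.

11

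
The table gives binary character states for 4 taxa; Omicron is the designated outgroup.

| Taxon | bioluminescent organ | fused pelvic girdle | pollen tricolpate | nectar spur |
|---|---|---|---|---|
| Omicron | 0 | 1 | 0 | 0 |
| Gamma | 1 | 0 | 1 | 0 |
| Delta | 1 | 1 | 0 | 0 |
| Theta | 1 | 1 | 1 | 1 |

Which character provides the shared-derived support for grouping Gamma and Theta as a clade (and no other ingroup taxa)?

pollen tricolpate

Character polarity is set by the outgroup: the derived state is whichever differs from the outgroup's state, so for fused pelvic girdle the derived state is '0', and for the remaining characters it is '1'.
bioluminescent organ (derived state '1') is shared by all ingroup taxa — unites the whole ingroup.
fused pelvic girdle: derived state '0' in Gamma only — an autapomorphy, so it tells us nothing about relationships among taxa.
pollen tricolpate: derived state '1' in Gamma and Theta only — synapomorphy for {Gamma, Theta}.
nectar spur (derived state '1') is unique to Theta (autapomorphy; uninformative for grouping).
Most parsimonious ingroup topology: ((Gamma,Theta),Delta).
The clade {Gamma, Theta} is supported by pollen tricolpate: its derived state '1' occurs in exactly those taxa and in no other taxon (including the outgroup).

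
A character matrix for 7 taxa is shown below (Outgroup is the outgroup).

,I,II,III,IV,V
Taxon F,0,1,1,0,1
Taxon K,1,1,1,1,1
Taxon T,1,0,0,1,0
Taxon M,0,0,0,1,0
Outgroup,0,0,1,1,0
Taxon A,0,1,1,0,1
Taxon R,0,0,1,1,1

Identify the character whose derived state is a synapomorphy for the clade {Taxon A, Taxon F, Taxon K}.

II

Character polarity is set by the outgroup: the derived state is whichever differs from the outgroup's state, so for III, IV the derived state is '0', and for the remaining characters it is '1'.
I groups Taxon K and Taxon T, which is incompatible with the clades supported by the remaining characters; treating it as convergent (homoplasy) costs fewer steps than any alternative tree.
Only Taxon A, Taxon F, and Taxon K show the derived state '1' for II, supporting them as a clade.
Only Taxon M and Taxon T show the derived state '0' for III, supporting them as a clade.
IV: derived state '0' in Taxon A and Taxon F only — synapomorphy for {Taxon A, Taxon F}.
Only Taxon A, Taxon F, Taxon K, and Taxon R show the derived state '1' for V, supporting them as a clade.
Most parsimonious ingroup topology: ((Taxon T,Taxon M),(((Taxon F,Taxon A),Taxon K),Taxon R)).
The clade {Taxon A, Taxon F, Taxon K} is supported by II: its derived state '1' occurs in exactly those taxa and in no other taxon (including the outgroup).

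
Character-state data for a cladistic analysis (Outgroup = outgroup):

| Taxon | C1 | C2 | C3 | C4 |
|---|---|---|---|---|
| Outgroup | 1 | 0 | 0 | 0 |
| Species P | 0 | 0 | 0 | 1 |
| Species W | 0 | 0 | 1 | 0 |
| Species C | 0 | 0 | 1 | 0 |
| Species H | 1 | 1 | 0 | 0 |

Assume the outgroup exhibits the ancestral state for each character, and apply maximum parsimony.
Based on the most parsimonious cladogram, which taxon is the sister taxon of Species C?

Species W

Character polarity is set by the outgroup: the derived state is whichever differs from the outgroup's state, so for C1 the derived state is '0', and for the remaining characters it is '1'.
C1: derived state '0' in Species C, Species P, and Species W only — synapomorphy for {Species C, Species P, Species W}.
C2: derived state '1' in Species H only — an autapomorphy, so it tells us nothing about relationships among taxa.
Only Species C and Species W show the derived state '1' for C3, supporting them as a clade.
C4: derived state '1' in Species P only — an autapomorphy, so it tells us nothing about relationships among taxa.
Most parsimonious ingroup topology: ((Species P,(Species W,Species C)),Species H).
Species C and Species W form a cherry on this tree, so they are sister taxa.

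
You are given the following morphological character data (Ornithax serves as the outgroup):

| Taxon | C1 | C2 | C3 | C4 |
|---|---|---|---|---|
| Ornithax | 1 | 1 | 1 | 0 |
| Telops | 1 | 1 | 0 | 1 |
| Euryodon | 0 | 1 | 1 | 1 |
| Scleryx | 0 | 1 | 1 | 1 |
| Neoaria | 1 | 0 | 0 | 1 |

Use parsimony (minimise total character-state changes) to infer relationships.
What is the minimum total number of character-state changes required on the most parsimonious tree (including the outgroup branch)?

4

Character polarity is set by the outgroup: the derived state is whichever differs from the outgroup's state, so for C1, C2, C3 the derived state is '0', and for the remaining characters it is '1'.
C1 (derived state '0') is shared by Euryodon and Scleryx — a synapomorphy uniting that clade.
C2 (derived state '0') is unique to Neoaria (autapomorphy; uninformative for grouping).
C3 (derived state '0') is shared by Neoaria and Telops — a synapomorphy uniting that clade.
C4 (derived state '1') is shared by all ingroup taxa — unites the whole ingroup.
Most parsimonious ingroup topology: ((Scleryx,Euryodon),(Telops,Neoaria)).
Changes per character on this tree: C1: 1; C2: 1; C3: 1; C4: 1.
Total = 4.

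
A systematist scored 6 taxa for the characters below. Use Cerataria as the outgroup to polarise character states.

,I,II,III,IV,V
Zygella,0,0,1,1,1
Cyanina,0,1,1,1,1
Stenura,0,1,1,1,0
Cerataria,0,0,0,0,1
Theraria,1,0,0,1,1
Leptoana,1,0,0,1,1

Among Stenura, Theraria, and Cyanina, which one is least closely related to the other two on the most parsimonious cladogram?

Character polarity is set by the outgroup: the derived state is whichever differs from the outgroup's state, so for V the derived state is '0', and for the remaining characters it is '1'.
I: derived state '1' in Leptoana and Theraria only — synapomorphy for {Leptoana, Theraria}.
Only Cyanina and Stenura show the derived state '1' for II, supporting them as a clade.
Only Cyanina, Stenura, and Zygella show the derived state '1' for III, supporting them as a clade.
IV (derived state '1') is shared by all ingroup taxa — unites the whole ingroup.
V (derived state '0') is unique to Stenura (autapomorphy; uninformative for grouping).
Most parsimonious ingroup topology: ((Theraria,Leptoana),((Cyanina,Stenura),Zygella)).
Stenura and Cyanina share a more recent common ancestor with each other than either does with Theraria, so Theraria is the least closely related of the three.

Theraria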